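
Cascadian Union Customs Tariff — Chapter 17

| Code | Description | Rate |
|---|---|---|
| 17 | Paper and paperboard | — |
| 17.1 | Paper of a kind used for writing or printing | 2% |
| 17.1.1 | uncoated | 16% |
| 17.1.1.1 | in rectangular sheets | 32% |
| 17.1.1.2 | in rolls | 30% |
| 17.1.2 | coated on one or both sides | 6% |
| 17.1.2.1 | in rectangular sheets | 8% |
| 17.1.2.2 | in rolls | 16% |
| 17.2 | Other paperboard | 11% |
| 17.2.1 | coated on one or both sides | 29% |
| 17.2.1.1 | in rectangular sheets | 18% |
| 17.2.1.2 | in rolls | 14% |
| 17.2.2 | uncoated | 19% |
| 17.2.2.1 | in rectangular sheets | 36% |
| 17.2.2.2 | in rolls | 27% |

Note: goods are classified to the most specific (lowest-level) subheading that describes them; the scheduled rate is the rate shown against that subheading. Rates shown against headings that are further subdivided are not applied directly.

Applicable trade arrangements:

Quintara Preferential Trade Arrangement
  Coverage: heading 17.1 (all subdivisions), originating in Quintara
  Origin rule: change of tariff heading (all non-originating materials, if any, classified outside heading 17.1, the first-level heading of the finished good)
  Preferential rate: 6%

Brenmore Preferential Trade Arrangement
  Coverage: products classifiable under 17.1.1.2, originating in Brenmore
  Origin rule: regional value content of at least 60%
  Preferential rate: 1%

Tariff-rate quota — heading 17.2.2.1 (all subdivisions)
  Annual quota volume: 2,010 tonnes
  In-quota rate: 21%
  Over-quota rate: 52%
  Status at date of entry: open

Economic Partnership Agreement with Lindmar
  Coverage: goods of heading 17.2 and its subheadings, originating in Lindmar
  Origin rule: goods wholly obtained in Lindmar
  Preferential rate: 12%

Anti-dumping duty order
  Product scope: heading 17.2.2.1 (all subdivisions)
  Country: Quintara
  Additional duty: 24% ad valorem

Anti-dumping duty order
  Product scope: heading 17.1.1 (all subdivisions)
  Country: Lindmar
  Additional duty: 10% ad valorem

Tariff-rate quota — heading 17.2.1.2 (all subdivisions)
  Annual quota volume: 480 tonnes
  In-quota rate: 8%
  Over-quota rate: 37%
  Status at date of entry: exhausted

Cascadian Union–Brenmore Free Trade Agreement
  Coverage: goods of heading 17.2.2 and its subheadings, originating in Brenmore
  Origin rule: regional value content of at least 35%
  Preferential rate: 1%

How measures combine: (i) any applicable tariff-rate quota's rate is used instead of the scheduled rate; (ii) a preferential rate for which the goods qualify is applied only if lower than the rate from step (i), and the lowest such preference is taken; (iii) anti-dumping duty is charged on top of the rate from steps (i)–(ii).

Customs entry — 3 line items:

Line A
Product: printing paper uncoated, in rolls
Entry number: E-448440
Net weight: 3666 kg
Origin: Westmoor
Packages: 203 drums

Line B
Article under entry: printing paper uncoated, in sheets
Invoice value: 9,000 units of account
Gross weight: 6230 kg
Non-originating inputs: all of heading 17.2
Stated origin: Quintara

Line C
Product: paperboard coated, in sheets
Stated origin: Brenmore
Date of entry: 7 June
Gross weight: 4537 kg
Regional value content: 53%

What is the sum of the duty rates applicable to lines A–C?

Line A: printing paper → 17.1; uncoated → 17.1.1; in rolls → 17.1.1.2. Scheduled 30%. No special measure applies. → 30%.
Line B: printing paper → 17.1; uncoated → 17.1.1; in sheets → 17.1.1.1. Scheduled 32%. Quintara agreement on 17.1: CTH met → 6% available; preferential 6%. → 6%.
Line C: paperboard → 17.2; coated → 17.2.1; in sheets → 17.2.1.1. Scheduled 18%. Brenmore agreement on 17.1.1.2: 17.2.1.1 not covered; Brenmore agreement on 17.2.2: 17.2.1.1 not covered. → 18%.
Sum: 30% + 6% + 18% = 54%.

54%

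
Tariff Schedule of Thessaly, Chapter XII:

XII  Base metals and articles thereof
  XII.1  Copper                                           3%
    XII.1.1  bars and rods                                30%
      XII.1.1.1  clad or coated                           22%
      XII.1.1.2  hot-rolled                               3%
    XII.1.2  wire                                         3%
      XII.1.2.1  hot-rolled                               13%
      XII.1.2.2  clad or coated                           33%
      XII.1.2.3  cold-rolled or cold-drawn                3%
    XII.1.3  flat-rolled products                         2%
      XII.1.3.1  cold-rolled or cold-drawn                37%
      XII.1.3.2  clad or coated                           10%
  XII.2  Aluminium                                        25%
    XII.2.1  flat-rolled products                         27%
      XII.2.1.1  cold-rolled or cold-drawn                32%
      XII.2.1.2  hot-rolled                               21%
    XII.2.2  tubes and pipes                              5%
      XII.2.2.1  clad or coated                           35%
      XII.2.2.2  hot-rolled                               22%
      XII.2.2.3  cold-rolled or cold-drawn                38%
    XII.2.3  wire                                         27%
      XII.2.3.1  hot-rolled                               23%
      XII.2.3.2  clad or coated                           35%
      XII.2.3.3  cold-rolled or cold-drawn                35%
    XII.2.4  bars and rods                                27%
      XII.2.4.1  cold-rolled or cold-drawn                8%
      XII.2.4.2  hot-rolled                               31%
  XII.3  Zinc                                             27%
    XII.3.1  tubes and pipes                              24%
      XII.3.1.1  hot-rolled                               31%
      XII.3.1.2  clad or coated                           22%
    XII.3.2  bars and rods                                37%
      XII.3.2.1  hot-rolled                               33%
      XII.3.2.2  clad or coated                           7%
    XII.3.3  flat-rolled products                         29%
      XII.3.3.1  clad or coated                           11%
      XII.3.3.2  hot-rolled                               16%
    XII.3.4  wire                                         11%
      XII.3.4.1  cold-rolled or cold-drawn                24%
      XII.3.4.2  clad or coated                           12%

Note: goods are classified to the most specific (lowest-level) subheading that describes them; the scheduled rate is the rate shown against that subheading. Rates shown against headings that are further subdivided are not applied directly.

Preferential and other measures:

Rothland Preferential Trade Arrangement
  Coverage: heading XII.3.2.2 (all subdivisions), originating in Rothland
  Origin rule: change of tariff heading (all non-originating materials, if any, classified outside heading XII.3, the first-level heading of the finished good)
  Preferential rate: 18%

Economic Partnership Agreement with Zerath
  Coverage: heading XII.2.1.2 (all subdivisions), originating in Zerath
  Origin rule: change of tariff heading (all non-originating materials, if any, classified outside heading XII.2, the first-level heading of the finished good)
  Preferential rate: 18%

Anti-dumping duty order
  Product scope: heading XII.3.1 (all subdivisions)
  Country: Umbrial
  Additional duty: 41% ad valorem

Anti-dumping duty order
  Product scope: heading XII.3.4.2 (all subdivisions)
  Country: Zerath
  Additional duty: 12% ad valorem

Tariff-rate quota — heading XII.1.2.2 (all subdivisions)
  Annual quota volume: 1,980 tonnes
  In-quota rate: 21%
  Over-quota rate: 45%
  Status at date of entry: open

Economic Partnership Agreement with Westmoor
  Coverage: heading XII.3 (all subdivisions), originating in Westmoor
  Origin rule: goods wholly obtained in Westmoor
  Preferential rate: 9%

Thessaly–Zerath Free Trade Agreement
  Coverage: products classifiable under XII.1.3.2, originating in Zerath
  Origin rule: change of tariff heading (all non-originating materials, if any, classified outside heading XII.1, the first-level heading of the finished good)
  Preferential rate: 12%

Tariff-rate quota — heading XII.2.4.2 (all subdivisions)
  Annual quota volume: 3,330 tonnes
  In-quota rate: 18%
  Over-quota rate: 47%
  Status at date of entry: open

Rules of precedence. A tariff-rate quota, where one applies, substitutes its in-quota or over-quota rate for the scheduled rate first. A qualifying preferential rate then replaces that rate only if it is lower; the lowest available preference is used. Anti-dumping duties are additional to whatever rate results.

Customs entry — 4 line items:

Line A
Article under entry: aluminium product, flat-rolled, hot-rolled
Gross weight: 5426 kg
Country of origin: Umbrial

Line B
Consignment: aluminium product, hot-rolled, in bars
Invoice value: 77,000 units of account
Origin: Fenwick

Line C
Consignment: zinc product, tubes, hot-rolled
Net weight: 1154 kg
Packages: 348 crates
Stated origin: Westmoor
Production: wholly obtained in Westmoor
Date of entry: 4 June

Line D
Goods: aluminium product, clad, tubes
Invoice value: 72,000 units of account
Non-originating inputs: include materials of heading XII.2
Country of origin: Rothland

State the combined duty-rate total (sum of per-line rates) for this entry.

83%

Line A: aluminium → XII.2; flat-rolled → XII.2.1; hot-rolled → XII.2.1.2. Scheduled 21%. No special measure applies. → 21%.
Line B: aluminium → XII.2; in bars → XII.2.4; hot-rolled → XII.2.4.2. Scheduled 31%. quota on XII.2.4.2 open → in-quota 18%. → 18%.
Line C: zinc → XII.3; tubes → XII.3.1; hot-rolled → XII.3.1.1. Scheduled 31%. Westmoor agreement on XII.3: wholly obtained → 9% available; preferential 9%. → 9%.
Line D: aluminium → XII.2; tubes → XII.2.2; clad → XII.2.2.1. Scheduled 35%. Rothland agreement on XII.3.2.2: XII.2.2.1 not covered. → 35%.
Sum: 21% + 18% + 9% + 35% = 83%.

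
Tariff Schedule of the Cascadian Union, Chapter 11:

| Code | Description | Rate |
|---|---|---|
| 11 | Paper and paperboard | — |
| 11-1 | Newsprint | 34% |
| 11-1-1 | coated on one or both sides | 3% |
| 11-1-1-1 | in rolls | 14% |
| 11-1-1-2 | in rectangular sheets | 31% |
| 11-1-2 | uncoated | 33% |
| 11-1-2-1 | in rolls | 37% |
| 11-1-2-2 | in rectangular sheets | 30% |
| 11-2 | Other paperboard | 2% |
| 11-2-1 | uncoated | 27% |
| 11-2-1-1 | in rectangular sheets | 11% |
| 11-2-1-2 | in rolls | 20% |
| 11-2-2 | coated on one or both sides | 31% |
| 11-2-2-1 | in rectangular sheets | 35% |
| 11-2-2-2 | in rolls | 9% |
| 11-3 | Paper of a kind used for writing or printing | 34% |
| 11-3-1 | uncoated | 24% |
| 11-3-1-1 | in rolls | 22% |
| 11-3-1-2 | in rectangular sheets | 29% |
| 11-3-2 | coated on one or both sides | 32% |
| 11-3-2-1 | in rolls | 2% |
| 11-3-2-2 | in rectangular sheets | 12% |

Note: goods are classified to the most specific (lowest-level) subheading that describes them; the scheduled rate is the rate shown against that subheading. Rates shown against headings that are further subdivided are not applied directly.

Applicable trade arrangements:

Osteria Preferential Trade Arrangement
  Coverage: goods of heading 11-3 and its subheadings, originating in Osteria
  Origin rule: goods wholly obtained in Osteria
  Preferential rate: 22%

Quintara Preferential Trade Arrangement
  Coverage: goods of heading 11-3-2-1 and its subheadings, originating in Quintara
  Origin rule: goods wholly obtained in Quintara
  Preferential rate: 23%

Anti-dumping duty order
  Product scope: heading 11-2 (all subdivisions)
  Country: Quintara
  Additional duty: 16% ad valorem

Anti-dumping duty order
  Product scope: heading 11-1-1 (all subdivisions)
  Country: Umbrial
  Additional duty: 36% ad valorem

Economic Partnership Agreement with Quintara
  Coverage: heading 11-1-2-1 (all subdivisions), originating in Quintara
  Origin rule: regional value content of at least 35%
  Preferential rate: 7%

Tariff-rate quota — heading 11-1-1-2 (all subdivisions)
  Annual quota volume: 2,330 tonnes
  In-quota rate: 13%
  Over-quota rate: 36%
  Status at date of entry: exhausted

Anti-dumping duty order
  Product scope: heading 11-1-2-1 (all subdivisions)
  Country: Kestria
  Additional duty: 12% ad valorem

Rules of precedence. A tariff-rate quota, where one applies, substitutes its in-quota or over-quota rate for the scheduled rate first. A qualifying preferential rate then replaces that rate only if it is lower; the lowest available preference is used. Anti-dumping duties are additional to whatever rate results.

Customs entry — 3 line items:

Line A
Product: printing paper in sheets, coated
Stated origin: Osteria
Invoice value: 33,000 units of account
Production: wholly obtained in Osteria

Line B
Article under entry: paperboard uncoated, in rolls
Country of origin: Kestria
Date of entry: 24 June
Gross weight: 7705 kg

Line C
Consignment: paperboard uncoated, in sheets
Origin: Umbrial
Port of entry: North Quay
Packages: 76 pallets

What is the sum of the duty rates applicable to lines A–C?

43%

Line A: printing paper → 11-3; coated → 11-3-2; in sheets → 11-3-2-2. Scheduled 12%. Osteria agreement on 11-3: wholly obtained → 22% available; preference 22% not lower than 12% → no reduction. → 12%.
Line B: paperboard → 11-2; uncoated → 11-2-1; in rolls → 11-2-1-2. Scheduled 20%. No special measure applies. → 20%.
Line C: paperboard → 11-2; uncoated → 11-2-1; in sheets → 11-2-1-1. Scheduled 11%. No special measure applies. → 11%.
Sum: 12% + 20% + 11% = 43%.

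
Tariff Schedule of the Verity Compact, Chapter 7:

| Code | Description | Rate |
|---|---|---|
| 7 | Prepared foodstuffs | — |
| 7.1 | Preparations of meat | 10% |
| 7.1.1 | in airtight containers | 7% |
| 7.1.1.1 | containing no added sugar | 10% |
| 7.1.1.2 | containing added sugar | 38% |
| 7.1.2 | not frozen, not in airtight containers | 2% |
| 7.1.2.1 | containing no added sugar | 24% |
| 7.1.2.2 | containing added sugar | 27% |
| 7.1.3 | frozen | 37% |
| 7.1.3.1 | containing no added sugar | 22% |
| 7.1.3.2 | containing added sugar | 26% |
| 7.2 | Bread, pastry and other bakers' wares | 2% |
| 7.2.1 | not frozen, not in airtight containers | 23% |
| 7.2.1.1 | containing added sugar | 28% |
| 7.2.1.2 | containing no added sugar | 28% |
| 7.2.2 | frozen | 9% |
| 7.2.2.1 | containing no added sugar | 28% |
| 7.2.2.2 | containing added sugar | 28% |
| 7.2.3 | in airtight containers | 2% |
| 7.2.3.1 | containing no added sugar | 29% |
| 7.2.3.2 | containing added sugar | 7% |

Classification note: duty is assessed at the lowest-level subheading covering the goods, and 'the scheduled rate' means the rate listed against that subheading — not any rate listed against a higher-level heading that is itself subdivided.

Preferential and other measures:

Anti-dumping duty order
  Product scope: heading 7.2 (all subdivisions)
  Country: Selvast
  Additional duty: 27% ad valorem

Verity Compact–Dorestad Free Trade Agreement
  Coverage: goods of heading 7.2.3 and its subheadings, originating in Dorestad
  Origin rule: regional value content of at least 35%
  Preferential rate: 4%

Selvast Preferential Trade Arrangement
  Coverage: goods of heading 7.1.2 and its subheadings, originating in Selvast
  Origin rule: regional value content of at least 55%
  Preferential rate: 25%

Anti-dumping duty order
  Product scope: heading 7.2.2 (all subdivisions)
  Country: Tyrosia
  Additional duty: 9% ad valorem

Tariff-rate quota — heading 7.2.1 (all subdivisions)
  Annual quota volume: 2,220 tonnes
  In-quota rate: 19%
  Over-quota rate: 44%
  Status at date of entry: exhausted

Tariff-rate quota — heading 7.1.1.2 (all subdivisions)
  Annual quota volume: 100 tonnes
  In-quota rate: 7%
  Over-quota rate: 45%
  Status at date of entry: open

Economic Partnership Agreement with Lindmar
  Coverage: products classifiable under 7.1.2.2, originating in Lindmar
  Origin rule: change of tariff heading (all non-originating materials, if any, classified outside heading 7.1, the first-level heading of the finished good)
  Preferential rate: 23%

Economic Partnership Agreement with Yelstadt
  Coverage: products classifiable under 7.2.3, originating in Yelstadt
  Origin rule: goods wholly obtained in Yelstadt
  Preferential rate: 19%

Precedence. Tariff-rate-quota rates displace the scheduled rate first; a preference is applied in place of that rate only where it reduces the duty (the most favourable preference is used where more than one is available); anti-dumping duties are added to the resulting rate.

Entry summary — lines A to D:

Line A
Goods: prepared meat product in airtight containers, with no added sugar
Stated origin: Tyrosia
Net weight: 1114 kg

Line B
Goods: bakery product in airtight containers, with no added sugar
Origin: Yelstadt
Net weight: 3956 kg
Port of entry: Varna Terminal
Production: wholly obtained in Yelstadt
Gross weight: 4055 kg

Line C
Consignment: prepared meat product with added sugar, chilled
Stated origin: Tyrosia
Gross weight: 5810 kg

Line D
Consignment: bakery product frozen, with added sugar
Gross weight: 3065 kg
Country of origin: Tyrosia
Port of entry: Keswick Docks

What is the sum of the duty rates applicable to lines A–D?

Line A: prepared meat product → 7.1; in airtight containers → 7.1.1; with no added sugar → 7.1.1.1. Scheduled 10%. No special measure applies. → 10%.
Line B: bakery product → 7.2; in airtight containers → 7.2.3; with no added sugar → 7.2.3.1. Scheduled 29%. Yelstadt agreement on 7.2.3: wholly obtained → 19% available; preferential 19%. → 19%.
Line C: prepared meat product → 7.1; chilled → 7.1.2; with added sugar → 7.1.2.2. Scheduled 27%. No special measure applies. → 27%.
Line D: bakery product → 7.2; frozen → 7.2.2; with added sugar → 7.2.2.2. Scheduled 28%. anti-dumping (Tyrosia, 7.2.2): +9%; total 28% + 9% = 37%. → 37%.
Sum: 10% + 19% + 27% + 37% = 93%.

93%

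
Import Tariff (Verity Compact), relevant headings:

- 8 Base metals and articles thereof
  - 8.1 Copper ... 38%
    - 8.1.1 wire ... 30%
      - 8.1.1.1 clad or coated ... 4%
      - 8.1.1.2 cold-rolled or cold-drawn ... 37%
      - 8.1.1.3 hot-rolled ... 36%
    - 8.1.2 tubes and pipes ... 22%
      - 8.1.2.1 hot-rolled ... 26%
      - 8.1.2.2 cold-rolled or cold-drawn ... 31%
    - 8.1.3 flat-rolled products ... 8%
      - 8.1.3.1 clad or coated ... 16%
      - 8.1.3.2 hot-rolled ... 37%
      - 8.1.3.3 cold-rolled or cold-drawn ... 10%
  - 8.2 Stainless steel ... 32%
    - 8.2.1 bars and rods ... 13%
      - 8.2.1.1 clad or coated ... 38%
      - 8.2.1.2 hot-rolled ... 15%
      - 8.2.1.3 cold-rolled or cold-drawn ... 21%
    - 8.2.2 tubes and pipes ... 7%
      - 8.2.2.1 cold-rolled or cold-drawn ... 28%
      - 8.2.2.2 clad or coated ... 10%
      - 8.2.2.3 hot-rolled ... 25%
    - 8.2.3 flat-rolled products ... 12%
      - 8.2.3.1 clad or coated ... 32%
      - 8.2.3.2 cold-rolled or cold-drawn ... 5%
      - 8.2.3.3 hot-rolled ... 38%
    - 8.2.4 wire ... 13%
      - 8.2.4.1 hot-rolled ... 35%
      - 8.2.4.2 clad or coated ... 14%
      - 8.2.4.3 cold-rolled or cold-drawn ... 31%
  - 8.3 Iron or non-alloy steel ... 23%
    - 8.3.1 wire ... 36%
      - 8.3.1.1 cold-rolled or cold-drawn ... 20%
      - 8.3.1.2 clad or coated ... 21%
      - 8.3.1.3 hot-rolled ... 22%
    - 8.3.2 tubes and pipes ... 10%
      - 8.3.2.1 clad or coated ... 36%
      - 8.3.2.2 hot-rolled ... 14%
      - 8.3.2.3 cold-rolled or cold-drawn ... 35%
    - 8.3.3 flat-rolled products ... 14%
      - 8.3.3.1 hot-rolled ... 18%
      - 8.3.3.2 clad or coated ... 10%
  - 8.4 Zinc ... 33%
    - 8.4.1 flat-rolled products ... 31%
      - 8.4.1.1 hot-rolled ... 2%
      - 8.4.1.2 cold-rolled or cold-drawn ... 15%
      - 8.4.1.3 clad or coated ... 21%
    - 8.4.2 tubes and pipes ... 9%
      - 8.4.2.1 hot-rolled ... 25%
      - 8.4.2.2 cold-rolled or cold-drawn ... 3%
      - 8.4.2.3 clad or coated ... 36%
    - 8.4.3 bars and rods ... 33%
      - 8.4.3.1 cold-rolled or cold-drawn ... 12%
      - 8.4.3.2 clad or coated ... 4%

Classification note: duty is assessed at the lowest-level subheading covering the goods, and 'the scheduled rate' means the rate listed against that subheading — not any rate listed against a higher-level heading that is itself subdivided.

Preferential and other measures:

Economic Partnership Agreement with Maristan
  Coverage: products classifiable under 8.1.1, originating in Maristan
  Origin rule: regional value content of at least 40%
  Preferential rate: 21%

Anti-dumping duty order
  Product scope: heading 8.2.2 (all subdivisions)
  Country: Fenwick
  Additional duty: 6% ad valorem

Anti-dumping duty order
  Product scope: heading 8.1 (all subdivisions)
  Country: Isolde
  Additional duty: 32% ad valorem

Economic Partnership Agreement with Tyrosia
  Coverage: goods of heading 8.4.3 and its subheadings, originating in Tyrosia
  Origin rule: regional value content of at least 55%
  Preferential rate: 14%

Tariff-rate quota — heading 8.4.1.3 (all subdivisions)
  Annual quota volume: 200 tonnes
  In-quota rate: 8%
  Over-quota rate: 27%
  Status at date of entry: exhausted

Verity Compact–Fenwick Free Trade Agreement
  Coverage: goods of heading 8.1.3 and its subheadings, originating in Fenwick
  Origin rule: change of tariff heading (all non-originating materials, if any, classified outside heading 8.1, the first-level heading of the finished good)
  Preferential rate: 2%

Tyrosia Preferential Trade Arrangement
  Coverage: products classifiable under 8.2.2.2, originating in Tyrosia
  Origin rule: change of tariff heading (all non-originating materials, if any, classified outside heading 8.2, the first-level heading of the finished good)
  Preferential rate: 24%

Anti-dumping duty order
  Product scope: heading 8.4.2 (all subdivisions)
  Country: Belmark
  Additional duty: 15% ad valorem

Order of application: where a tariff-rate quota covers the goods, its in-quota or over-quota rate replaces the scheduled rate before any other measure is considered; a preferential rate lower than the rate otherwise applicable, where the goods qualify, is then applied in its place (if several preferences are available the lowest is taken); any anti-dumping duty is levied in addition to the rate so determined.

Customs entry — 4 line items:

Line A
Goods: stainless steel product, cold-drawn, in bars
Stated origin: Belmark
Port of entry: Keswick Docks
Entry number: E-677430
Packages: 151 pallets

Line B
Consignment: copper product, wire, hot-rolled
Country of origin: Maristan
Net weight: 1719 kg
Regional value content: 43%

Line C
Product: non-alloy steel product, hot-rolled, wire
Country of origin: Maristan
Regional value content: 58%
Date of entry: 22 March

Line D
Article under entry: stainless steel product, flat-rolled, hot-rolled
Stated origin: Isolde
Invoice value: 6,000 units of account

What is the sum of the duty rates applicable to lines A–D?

102%

Line A: stainless steel → 8.2; in bars → 8.2.1; cold-drawn → 8.2.1.3. Scheduled 21%. No special measure applies. → 21%.
Line B: copper → 8.1; wire → 8.1.1; hot-rolled → 8.1.1.3. Scheduled 36%. Maristan agreement on 8.1.1: RVC ≥ 40% → 21% available; preferential 21%. → 21%.
Line C: non-alloy steel → 8.3; wire → 8.3.1; hot-rolled → 8.3.1.3. Scheduled 22%. Maristan agreement on 8.1.1: 8.3.1.3 not covered. → 22%.
Line D: stainless steel → 8.2; flat-rolled → 8.2.3; hot-rolled → 8.2.3.3. Scheduled 38%. No special measure applies. → 38%.
Sum: 21% + 21% + 22% + 38% = 102%.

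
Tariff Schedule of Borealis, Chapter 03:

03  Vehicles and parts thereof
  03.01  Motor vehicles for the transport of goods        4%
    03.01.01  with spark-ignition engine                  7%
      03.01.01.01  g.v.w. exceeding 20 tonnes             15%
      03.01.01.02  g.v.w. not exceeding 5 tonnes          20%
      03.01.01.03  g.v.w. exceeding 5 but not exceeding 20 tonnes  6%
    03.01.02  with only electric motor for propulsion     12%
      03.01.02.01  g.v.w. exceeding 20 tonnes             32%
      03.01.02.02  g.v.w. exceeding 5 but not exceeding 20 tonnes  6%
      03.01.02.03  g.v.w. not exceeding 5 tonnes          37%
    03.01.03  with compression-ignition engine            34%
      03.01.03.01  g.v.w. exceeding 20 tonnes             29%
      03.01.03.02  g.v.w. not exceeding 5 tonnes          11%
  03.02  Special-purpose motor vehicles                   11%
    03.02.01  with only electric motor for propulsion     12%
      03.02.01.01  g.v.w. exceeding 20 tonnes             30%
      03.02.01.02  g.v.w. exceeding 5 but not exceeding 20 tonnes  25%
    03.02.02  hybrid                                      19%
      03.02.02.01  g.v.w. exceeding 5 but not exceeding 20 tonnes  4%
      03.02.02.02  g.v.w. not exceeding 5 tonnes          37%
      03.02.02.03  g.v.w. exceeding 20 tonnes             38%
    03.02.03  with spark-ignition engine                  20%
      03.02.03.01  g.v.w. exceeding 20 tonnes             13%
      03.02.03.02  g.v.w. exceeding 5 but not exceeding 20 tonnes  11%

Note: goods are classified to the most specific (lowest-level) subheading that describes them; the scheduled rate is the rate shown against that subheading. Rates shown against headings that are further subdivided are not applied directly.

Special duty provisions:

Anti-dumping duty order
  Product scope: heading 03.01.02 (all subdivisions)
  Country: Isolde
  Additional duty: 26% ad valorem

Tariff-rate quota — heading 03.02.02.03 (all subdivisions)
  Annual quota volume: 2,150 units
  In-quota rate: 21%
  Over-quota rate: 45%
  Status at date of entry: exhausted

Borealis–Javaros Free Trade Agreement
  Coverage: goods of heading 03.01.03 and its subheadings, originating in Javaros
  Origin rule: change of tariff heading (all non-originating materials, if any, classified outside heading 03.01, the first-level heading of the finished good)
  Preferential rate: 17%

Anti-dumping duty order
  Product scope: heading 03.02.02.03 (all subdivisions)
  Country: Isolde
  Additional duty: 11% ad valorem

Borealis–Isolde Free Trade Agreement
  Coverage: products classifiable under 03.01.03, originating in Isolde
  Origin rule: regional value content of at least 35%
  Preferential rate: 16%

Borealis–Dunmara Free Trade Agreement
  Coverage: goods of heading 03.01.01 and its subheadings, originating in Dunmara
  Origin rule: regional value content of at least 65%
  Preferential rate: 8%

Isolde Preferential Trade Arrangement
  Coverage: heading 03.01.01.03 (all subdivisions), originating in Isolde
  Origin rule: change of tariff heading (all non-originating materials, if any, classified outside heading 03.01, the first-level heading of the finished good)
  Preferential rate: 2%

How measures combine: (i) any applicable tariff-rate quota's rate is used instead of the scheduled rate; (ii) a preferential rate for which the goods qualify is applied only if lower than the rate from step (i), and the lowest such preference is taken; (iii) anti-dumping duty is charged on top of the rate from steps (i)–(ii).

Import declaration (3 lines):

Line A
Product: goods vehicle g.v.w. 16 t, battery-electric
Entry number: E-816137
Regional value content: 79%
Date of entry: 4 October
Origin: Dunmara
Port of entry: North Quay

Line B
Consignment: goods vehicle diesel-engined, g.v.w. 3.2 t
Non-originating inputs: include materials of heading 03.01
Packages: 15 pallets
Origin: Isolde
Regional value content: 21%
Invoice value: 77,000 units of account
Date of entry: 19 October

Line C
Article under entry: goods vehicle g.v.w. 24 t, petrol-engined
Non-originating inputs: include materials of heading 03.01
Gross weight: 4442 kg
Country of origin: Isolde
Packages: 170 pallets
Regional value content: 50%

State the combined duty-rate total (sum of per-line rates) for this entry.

Line A: goods vehicle → 03.01; battery-electric → 03.01.02; g.v.w. 16 t → 03.01.02.02. Scheduled 6%. Dunmara agreement on 03.01.01: 03.01.02.02 not covered. → 6%.
Line B: goods vehicle → 03.01; diesel-engined → 03.01.03; g.v.w. 3.2 t → 03.01.03.02. Scheduled 11%. Isolde agreement on 03.01.03: RVC < 35%; Isolde agreement on 03.01.01.03: 03.01.03.02 not covered. → 11%.
Line C: goods vehicle → 03.01; petrol-engined → 03.01.01; g.v.w. 24 t → 03.01.01.01. Scheduled 15%. Isolde agreement on 03.01.03: 03.01.01.01 not covered; Isolde agreement on 03.01.01.03: 03.01.01.01 not covered. → 15%.
Sum: 6% + 11% + 15% = 32%.

32%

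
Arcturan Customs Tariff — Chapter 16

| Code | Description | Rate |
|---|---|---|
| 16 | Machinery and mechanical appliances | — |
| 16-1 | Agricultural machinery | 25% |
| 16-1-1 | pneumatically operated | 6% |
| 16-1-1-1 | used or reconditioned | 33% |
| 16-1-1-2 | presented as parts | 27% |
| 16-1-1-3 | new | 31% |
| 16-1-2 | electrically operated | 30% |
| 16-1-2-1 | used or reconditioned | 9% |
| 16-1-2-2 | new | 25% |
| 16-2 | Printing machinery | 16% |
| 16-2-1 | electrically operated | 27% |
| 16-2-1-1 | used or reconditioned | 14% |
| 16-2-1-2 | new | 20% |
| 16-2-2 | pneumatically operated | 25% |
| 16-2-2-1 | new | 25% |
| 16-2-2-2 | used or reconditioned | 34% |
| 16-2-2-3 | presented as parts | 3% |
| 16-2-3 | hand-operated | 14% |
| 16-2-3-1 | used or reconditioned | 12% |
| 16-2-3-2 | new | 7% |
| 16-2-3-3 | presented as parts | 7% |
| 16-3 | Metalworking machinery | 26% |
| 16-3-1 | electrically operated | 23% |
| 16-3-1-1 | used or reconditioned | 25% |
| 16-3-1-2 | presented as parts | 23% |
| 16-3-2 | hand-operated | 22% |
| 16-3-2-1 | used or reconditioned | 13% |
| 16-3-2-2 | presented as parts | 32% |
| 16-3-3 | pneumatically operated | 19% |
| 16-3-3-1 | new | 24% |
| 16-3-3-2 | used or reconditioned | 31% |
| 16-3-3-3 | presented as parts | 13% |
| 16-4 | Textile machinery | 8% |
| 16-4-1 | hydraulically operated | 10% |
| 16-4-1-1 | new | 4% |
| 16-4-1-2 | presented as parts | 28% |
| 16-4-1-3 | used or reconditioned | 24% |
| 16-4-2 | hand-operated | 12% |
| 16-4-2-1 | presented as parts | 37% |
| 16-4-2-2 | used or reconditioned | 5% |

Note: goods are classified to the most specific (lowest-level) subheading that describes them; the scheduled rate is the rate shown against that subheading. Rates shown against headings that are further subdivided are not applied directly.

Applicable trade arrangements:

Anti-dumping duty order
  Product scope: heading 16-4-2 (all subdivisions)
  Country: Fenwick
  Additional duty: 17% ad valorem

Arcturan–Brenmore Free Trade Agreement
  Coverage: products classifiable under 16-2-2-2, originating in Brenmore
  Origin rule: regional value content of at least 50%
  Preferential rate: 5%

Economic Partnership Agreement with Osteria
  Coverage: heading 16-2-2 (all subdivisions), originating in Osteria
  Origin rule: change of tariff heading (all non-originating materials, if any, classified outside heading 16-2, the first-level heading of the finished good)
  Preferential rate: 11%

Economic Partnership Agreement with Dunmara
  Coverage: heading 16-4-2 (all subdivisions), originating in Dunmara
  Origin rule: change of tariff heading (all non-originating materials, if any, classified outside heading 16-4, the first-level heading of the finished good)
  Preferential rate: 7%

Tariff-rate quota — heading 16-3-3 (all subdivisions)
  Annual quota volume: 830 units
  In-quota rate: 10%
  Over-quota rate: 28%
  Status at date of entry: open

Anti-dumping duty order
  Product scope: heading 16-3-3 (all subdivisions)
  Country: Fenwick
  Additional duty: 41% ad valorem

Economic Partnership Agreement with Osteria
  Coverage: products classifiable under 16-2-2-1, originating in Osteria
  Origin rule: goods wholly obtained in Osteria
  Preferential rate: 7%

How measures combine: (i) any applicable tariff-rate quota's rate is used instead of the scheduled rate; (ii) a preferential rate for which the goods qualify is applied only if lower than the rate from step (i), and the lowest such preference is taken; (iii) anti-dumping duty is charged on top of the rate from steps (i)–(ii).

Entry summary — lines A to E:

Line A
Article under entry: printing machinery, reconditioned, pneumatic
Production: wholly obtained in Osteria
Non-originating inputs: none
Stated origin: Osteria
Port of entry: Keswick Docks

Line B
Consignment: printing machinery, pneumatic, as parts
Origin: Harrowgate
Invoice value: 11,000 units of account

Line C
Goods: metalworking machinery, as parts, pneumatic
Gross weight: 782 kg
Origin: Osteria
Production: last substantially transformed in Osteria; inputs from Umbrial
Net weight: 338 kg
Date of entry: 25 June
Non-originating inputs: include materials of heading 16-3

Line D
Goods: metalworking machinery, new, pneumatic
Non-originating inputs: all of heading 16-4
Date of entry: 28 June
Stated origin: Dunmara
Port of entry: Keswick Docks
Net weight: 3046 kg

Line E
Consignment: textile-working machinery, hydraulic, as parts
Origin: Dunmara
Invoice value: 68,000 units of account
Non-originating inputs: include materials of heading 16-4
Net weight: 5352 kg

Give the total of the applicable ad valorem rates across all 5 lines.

62%

Line A: printing → 16-2; pneumatic → 16-2-2; reconditioned → 16-2-2-2. Scheduled 34%. Osteria agreement on 16-2-2: CTH met → 11% available; Osteria agreement on 16-2-2-1: 16-2-2-2 not covered; preferential 11%. → 11%.
Line B: printing → 16-2; pneumatic → 16-2-2; as parts → 16-2-2-3. Scheduled 3%. No special measure applies. → 3%.
Line C: metalworking → 16-3; pneumatic → 16-3-3; as parts → 16-3-3-3. Scheduled 13%. quota on 16-3-3 open → in-quota 10%; Osteria agreement on 16-2-2: 16-3-3-3 not covered; Osteria agreement on 16-2-2-1: 16-3-3-3 not covered. → 10%.
Line D: metalworking → 16-3; pneumatic → 16-3-3; new → 16-3-3-1. Scheduled 24%. quota on 16-3-3 open → in-quota 10%; Dunmara agreement on 16-4-2: 16-3-3-1 not covered. → 10%.
Line E: textile-working → 16-4; hydraulic → 16-4-1; as parts → 16-4-1-2. Scheduled 28%. Dunmara agreement on 16-4-2: 16-4-1-2 not covered. → 28%.
Sum: 11% + 3% + 10% + 10% + 28% = 62%.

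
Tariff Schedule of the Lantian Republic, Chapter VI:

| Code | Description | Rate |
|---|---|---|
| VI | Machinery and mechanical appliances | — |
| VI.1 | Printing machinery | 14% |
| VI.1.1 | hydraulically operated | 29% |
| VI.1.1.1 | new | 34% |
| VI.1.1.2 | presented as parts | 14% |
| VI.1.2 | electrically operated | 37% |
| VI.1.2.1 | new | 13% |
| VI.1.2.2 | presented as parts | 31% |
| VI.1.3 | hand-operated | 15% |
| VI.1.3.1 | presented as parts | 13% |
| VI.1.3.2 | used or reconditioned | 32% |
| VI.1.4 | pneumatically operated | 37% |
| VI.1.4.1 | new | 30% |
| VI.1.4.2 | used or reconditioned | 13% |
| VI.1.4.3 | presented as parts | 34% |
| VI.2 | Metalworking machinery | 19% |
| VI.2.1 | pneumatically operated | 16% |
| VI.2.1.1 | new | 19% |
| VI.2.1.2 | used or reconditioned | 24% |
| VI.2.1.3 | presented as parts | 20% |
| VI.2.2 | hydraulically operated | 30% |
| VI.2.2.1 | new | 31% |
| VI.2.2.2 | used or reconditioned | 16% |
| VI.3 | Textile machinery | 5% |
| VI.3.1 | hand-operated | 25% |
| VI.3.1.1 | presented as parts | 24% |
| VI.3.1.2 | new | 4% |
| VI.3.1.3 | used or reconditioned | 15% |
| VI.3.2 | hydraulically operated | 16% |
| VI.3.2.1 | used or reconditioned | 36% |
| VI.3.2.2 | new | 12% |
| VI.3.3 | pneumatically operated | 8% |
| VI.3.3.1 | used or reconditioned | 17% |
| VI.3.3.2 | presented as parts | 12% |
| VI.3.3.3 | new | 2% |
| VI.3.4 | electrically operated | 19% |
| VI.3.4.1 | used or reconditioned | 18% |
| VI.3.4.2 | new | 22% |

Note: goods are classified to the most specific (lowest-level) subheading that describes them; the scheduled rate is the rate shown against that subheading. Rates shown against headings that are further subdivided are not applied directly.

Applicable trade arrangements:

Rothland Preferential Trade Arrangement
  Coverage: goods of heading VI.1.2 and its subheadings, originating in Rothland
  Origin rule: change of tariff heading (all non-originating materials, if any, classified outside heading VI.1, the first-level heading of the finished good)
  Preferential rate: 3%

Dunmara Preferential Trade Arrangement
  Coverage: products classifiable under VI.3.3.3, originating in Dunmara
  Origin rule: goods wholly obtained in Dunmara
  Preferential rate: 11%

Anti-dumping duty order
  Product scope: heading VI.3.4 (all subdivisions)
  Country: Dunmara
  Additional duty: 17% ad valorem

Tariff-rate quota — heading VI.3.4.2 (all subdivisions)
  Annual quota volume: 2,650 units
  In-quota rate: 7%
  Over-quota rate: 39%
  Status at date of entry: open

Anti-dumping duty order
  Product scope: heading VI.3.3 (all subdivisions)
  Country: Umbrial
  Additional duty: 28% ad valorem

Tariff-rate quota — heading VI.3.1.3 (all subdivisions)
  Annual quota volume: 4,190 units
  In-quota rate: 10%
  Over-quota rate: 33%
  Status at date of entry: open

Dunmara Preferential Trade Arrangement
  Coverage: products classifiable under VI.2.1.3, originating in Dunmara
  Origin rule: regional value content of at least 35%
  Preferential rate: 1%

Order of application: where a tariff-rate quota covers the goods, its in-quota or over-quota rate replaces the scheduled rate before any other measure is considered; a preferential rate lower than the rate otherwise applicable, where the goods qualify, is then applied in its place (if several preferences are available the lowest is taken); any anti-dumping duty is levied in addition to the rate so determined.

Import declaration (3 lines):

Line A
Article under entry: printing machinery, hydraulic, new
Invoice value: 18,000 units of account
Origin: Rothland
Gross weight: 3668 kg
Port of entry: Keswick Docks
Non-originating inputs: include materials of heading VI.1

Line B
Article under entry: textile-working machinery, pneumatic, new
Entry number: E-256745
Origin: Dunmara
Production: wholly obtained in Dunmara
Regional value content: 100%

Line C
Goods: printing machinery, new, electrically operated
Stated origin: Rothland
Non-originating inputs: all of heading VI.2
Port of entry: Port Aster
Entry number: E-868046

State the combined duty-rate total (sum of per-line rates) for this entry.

Line A: printing → VI.1; hydraulic → VI.1.1; new → VI.1.1.1. Scheduled 34%. Rothland agreement on VI.1.2: VI.1.1.1 not covered. → 34%.
Line B: textile-working → VI.3; pneumatic → VI.3.3; new → VI.3.3.3. Scheduled 2%. Dunmara agreement on VI.3.3.3: wholly obtained → 11% available; Dunmara agreement on VI.2.1.3: VI.3.3.3 not covered; preference 11% not lower than 2% → no reduction. → 2%.
Line C: printing → VI.1; electrically operated → VI.1.2; new → VI.1.2.1. Scheduled 13%. Rothland agreement on VI.1.2: CTH met → 3% available; preferential 3%. → 3%.
Sum: 34% + 2% + 3% = 39%.

39%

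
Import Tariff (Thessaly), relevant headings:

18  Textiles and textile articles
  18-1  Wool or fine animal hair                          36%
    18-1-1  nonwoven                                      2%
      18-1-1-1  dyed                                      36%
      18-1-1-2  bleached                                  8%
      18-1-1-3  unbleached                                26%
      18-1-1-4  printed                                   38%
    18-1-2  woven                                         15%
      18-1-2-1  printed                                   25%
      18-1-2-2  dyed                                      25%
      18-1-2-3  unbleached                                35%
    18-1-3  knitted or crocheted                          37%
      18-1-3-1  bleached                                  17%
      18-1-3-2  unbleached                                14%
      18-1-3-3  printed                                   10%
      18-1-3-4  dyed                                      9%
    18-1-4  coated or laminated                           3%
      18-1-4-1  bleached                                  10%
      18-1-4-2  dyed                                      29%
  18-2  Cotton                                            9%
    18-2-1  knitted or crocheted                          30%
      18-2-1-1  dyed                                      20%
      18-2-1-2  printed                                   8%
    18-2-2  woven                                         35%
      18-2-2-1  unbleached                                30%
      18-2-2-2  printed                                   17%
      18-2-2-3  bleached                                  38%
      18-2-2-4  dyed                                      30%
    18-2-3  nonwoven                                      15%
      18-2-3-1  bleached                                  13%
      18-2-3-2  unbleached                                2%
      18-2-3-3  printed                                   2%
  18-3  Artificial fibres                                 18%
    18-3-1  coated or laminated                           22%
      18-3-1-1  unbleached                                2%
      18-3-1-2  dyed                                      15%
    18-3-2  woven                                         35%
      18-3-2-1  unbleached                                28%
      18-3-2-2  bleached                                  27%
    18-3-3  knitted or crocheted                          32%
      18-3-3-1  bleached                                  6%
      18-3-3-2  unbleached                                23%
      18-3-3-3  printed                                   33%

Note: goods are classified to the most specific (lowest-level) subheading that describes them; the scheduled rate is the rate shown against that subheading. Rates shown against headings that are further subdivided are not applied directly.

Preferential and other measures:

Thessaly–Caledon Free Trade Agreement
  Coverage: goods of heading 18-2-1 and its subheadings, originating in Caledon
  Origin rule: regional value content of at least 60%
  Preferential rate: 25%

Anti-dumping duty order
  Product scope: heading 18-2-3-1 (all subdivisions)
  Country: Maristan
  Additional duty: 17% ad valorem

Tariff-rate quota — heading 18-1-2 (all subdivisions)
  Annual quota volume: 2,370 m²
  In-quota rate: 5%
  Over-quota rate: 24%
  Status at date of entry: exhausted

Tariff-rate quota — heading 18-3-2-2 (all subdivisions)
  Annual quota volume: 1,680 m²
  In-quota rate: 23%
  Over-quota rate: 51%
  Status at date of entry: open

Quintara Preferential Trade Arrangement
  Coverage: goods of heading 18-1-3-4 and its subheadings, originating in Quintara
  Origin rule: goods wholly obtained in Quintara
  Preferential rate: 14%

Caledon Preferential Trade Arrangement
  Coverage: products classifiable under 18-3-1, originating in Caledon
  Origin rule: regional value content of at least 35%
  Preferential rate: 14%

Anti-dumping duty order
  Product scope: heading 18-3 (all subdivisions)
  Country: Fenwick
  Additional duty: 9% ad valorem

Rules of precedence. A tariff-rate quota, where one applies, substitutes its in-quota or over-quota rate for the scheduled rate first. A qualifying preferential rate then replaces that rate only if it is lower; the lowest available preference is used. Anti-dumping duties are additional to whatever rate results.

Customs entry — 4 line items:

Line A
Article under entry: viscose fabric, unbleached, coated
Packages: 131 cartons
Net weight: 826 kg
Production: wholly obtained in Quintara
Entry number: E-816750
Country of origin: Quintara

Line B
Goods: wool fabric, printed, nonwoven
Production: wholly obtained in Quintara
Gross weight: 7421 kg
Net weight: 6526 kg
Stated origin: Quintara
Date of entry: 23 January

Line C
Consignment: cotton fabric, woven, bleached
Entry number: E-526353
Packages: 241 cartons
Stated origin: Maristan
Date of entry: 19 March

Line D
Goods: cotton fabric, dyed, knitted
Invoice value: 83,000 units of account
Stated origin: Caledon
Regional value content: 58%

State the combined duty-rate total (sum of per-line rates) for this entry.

98%

Line A: viscose → 18-3; coated → 18-3-1; unbleached → 18-3-1-1. Scheduled 2%. Quintara agreement on 18-1-3-4: 18-3-1-1 not covered. → 2%.
Line B: wool → 18-1; nonwoven → 18-1-1; printed → 18-1-1-4. Scheduled 38%. Quintara agreement on 18-1-3-4: 18-1-1-4 not covered. → 38%.
Line C: cotton → 18-2; woven → 18-2-2; bleached → 18-2-2-3. Scheduled 38%. No special measure applies. → 38%.
Line D: cotton → 18-2; knitted → 18-2-1; dyed → 18-2-1-1. Scheduled 20%. Caledon agreement on 18-2-1: RVC < 60%; Caledon agreement on 18-3-1: 18-2-1-1 not covered. → 20%.
Sum: 2% + 38% + 38% + 20% = 98%.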